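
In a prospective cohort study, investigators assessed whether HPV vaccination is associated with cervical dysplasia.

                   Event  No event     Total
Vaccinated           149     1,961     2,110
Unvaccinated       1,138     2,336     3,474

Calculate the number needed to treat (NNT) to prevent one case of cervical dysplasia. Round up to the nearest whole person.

4

Risk in treated group = 149/2110 = 0.07062; risk in control = 1138/3474 = 0.32758.
Absolute risk reduction = 0.32758 − 0.07062 = 0.25696
NNT = 1 / ARR = 1 / 0.25696 = 3.892 → round up → 4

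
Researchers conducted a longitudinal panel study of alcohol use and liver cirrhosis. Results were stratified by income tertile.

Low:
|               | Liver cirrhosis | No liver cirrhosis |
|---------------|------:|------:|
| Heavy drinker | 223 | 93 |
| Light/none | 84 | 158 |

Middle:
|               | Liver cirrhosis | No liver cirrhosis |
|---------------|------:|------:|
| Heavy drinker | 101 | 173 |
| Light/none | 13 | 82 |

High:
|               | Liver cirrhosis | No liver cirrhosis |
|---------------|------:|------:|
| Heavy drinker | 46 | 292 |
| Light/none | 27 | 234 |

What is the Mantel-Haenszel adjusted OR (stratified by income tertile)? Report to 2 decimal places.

3.11

OR_MH = Σ(aᵢdᵢ/nᵢ) / Σ(bᵢcᵢ/nᵢ), where nᵢ is the stratum total.
Stratum 1 (Low): n = 558; a·d/n = 223·158/558 = 63.1434; b·c/n = 93·84/558 = 14.0000
Stratum 2 (Middle): n = 369; a·d/n = 101·82/369 = 22.4444; b·c/n = 173·13/369 = 6.0949
Stratum 3 (High): n = 599; a·d/n = 46·234/599 = 17.9699; b·c/n = 292·27/599 = 13.1619
OR_MH = (63.1434 + 22.4444 + 17.9699) / (14.0000 + 6.0949 + 13.1619) = 103.5578 / 33.2568 = 3.11388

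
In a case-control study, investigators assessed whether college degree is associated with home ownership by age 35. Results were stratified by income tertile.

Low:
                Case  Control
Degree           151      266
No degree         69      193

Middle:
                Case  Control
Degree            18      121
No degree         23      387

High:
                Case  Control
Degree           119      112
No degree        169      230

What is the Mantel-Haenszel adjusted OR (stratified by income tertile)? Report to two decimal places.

1.59

OR_MH = Σ(aᵢdᵢ/nᵢ) / Σ(bᵢcᵢ/nᵢ), where nᵢ is the stratum total.
Stratum 1 (Low): n = 679; a·d/n = 151·193/679 = 42.9205; b·c/n = 266·69/679 = 27.0309
Stratum 2 (Middle): n = 549; a·d/n = 18·387/549 = 12.6885; b·c/n = 121·23/549 = 5.0692
Stratum 3 (High): n = 630; a·d/n = 119·230/630 = 43.4444; b·c/n = 112·169/630 = 30.0444
OR_MH = (42.9205 + 12.6885 + 43.4444) / (27.0309 + 5.0692 + 30.0444) = 99.0534 / 62.1446 = 1.59392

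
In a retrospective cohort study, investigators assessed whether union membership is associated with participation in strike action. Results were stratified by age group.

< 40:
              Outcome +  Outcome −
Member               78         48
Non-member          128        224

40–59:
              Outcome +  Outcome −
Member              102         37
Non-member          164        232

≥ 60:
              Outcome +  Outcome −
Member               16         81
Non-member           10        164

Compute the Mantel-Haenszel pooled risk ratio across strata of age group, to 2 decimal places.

RR_MH = Σ(aᵢ·n₀ᵢ/nᵢ) / Σ(cᵢ·n₁ᵢ/nᵢ), with n₁ᵢ = aᵢ+bᵢ (exposed), n₀ᵢ = cᵢ+dᵢ (unexposed), nᵢ = n₁ᵢ+n₀ᵢ.
Stratum 1 (< 40): n₁ = 126, n₀ = 352, n = 478; a·n₀/n = 78·352/478 = 57.4393; c·n₁/n = 128·126/478 = 33.7406
Stratum 2 (40–59): n₁ = 139, n₀ = 396, n = 535; a·n₀/n = 102·396/535 = 75.4991; c·n₁/n = 164·139/535 = 42.6093
Stratum 3 (≥ 60): n₁ = 97, n₀ = 174, n = 271; a·n₀/n = 16·174/271 = 10.2731; c·n₁/n = 10·97/271 = 3.5793
RR_MH = (57.4393 + 75.4991 + 10.2731) / (33.7406 + 42.6093 + 3.5793) = 143.2115 / 79.9293 = 1.79173

1.79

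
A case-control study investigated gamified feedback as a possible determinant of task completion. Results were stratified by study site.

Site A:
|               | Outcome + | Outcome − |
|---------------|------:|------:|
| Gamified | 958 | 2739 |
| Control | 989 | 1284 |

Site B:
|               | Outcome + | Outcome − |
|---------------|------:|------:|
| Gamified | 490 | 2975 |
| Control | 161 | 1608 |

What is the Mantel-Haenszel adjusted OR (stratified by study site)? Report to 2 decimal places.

OR_MH = Σ(aᵢdᵢ/nᵢ) / Σ(bᵢcᵢ/nᵢ), where nᵢ is the stratum total.
Stratum 1 (Site A): n = 5970; a·d/n = 958·1284/5970 = 206.0422; b·c/n = 2739·989/5970 = 453.7472
Stratum 2 (Site B): n = 5234; a·d/n = 490·1608/5234 = 150.5388; b·c/n = 2975·161/5234 = 91.5122
OR_MH = (206.0422 + 150.5388) / (453.7472 + 91.5122) = 356.5810 / 545.2595 = 0.65397

0.65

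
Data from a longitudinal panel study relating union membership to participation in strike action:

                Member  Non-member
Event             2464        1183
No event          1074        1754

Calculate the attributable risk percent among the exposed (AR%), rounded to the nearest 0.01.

Reading the table with exposure as columns: a = 2464 (Member, case), b = 1074 (Member, non-case), c = 1183 (Non-member, case), d = 1754.
Risk in exposed = 2464/3538 = 0.69644; risk in unexposed = 1183/2937 = 0.40279.
RR = 0.69644/0.40279 = 1.72903
AR% = (RR − 1)/RR × 100 = (1.72903 − 1)/1.72903 × 100 = 42.1640%

42.16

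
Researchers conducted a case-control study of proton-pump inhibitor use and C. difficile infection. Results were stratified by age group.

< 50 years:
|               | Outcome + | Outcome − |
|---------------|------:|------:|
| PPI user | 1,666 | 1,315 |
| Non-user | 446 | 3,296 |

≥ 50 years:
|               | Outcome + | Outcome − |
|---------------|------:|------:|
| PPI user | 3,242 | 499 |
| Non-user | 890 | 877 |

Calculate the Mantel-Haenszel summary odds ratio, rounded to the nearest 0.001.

OR_MH = Σ(aᵢdᵢ/nᵢ) / Σ(bᵢcᵢ/nᵢ), where nᵢ is the stratum total.
Stratum 1 (< 50 years): n = 6723; a·d/n = 1666·3296/6723 = 816.7687; b·c/n = 1315·446/6723 = 87.2364
Stratum 2 (≥ 50 years): n = 5508; a·d/n = 3242·877/5508 = 516.2008; b·c/n = 499·890/5508 = 80.6300
OR_MH = (816.7687 + 516.2008) / (87.2364 + 80.6300) = 1332.9695 / 167.8663 = 7.94066

7.941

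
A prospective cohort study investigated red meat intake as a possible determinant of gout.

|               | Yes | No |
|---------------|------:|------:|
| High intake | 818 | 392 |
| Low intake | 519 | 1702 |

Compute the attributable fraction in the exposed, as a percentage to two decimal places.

Cells: a = 818, b = 392, c = 519, d = 1702.
Risk in exposed = 818/1210 = 0.67603; risk in unexposed = 519/2221 = 0.23368.
RR = 0.67603/0.23368 = 2.89300
AR% = (RR − 1)/RR × 100 = (2.89300 − 1)/2.89300 × 100 = 65.4339%

65.43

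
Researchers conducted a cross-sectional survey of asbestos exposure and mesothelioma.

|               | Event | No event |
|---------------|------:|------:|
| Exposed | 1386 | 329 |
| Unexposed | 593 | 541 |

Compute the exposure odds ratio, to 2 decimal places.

Cells: a = 1386, b = 329, c = 593, d = 541.
OR = (a·d)/(b·c) = (1386 × 541) / (329 × 593) = 749826 / 195097 = 3.84335
The odds of mesothelioma are about 3.84 times as high in the exposed group.

3.84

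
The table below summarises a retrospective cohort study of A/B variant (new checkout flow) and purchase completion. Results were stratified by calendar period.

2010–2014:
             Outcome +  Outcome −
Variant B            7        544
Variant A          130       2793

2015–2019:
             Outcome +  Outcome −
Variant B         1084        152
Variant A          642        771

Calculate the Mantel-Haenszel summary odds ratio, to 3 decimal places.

OR_MH = Σ(aᵢdᵢ/nᵢ) / Σ(bᵢcᵢ/nᵢ), where nᵢ is the stratum total.
Stratum 1 (2010–2014): n = 3474; a·d/n = 7·2793/3474 = 5.6278; b·c/n = 544·130/3474 = 20.3569
Stratum 2 (2015–2019): n = 2649; a·d/n = 1084·771/2649 = 315.5017; b·c/n = 152·642/2649 = 36.8381
OR_MH = (5.6278 + 315.5017) / (20.3569 + 36.8381) = 321.1295 / 57.1950 = 5.61464

5.615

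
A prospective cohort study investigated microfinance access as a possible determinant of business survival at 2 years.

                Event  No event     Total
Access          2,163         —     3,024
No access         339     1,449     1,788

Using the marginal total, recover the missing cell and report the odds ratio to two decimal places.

The missing cell is in the exposed row: 3024 − 2163 = 861.
So a = 2163, b = 861, c = 339, d = 1449.
OR = (a·d)/(b·c) = (2163 × 1449) / (861 × 339) = 3134187 / 291879 = 10.73797

10.74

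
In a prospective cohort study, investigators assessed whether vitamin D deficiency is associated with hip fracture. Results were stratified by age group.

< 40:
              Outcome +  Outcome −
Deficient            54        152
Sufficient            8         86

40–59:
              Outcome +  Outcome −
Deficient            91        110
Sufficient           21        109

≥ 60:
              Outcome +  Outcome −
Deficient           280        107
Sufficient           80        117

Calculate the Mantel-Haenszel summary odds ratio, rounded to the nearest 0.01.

3.95

OR_MH = Σ(aᵢdᵢ/nᵢ) / Σ(bᵢcᵢ/nᵢ), where nᵢ is the stratum total.
Stratum 1 (< 40): n = 300; a·d/n = 54·86/300 = 15.4800; b·c/n = 152·8/300 = 4.0533
Stratum 2 (40–59): n = 331; a·d/n = 91·109/331 = 29.9668; b·c/n = 110·21/331 = 6.9789
Stratum 3 (≥ 60): n = 584; a·d/n = 280·117/584 = 56.0959; b·c/n = 107·80/584 = 14.6575
OR_MH = (15.4800 + 29.9668 + 56.0959) / (4.0533 + 6.9789 + 14.6575) = 101.5427 / 25.6897 = 3.95266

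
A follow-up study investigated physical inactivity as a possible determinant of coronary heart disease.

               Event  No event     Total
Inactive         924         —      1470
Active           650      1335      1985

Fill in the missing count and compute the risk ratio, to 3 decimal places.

The missing cell is in the exposed row: 1470 − 924 = 546.
So a = 924, b = 546, c = 650, d = 1335.
RR = [a/(a+b)] / [c/(c+d)] = (924/1470) / (650/1985) = 0.62857/0.32746 = 1.91956

1.920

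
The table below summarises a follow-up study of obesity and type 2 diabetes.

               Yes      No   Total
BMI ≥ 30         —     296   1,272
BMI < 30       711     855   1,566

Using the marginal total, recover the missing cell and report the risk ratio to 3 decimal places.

The missing cell is in the exposed row: 1272 − 296 = 976.
So a = 976, b = 296, c = 711, d = 855.
RR = [a/(a+b)] / [c/(c+d)] = (976/1272) / (711/1566) = 0.76730/0.45402 = 1.68999

1.690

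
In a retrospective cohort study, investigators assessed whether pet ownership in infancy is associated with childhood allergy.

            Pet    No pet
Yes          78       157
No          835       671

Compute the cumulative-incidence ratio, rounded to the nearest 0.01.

0.45

Reading the table with exposure as columns: a = 78 (Pet, case), b = 835 (Pet, non-case), c = 157 (No pet, case), d = 671.
Risk in exposed = 78/913 = 0.08543; risk in unexposed = 157/828 = 0.18961.
RR = 0.08543 / 0.18961 = 0.45056
The risk is 55% lower among the exposed than among the unexposed.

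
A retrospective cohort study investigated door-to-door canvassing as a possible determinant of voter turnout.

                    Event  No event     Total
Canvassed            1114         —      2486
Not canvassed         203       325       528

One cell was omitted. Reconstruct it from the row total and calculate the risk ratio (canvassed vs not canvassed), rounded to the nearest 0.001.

1.166

The missing cell is in the exposed row: 2486 − 1114 = 1372.
So a = 1114, b = 1372, c = 203, d = 325.
RR = [a/(a+b)] / [c/(c+d)] = (1114/2486) / (203/528) = 0.44811/0.38447 = 1.16553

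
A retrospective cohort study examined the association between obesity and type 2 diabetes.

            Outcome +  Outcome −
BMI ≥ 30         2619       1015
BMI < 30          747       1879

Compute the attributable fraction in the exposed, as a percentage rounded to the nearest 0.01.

Cells: a = 2619, b = 1015, c = 747, d = 1879.
Risk in exposed = 2619/3634 = 0.72069; risk in unexposed = 747/2626 = 0.28446.
RR = 0.72069/0.28446 = 2.53352
AR% = (RR − 1)/RR × 100 = (2.53352 − 1)/2.53352 × 100 = 60.5293%

60.53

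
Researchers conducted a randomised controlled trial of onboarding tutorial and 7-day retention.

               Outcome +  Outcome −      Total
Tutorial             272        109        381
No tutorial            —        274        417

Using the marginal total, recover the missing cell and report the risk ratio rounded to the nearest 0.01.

The missing cell is in the unexposed row: 417 − 274 = 143.
So a = 272, b = 109, c = 143, d = 274.
RR = [a/(a+b)] / [c/(c+d)] = (272/381) / (143/417) = 0.71391/0.34293 = 2.08182

2.08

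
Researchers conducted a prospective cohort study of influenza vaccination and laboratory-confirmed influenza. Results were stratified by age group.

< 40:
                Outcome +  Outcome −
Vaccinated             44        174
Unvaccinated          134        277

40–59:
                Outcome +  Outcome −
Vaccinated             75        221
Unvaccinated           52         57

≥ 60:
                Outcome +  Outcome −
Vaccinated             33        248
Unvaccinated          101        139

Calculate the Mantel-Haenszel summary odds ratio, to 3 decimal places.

0.341

OR_MH = Σ(aᵢdᵢ/nᵢ) / Σ(bᵢcᵢ/nᵢ), where nᵢ is the stratum total.
Stratum 1 (< 40): n = 629; a·d/n = 44·277/629 = 19.3768; b·c/n = 174·134/629 = 37.0684
Stratum 2 (40–59): n = 405; a·d/n = 75·57/405 = 10.5556; b·c/n = 221·52/405 = 28.3753
Stratum 3 (≥ 60): n = 521; a·d/n = 33·139/521 = 8.8042; b·c/n = 248·101/521 = 48.0768
OR_MH = (19.3768 + 10.5556 + 8.8042) / (37.0684 + 28.3753 + 48.0768) = 38.7366 / 113.5204 = 0.34123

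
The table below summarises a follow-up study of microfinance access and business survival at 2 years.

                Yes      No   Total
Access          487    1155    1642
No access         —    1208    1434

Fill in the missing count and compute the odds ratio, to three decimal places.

The missing cell is in the unexposed row: 1434 − 1208 = 226.
So a = 487, b = 1155, c = 226, d = 1208.
OR = (a·d)/(b·c) = (487 × 1208) / (1155 × 226) = 588296 / 261030 = 2.25375

2.254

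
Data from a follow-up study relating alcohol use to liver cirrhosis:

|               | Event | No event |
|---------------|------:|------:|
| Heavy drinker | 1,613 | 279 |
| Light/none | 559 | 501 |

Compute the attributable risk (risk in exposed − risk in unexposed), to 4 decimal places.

Cells: a = 1613, b = 279, c = 559, d = 501.
Risk in exposed = 1613/1892 = 0.852537; risk in unexposed = 559/1060 = 0.527358.
Risk difference = 0.852537 − 0.527358 = 0.325179

0.3252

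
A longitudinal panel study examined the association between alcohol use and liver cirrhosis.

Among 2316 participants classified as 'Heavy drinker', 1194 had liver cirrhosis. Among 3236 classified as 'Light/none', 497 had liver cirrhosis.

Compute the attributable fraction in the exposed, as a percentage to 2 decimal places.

From the description: a = 1194, b = 1122, c = 497, d = 2739.
Risk in exposed = 1194/2316 = 0.51554; risk in unexposed = 497/3236 = 0.15358.
RR = 0.51554/0.15358 = 3.35674
AR% = (RR − 1)/RR × 100 = (3.35674 − 1)/3.35674 × 100 = 70.2092%

70.21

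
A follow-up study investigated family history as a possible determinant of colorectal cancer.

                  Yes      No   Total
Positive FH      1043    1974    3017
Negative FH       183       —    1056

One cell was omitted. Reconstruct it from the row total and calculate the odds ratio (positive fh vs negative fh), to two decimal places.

2.52

The missing cell is in the unexposed row: 1056 − 183 = 873.
So a = 1043, b = 1974, c = 183, d = 873.
OR = (a·d)/(b·c) = (1043 × 873) / (1974 × 183) = 910539 / 361242 = 2.52058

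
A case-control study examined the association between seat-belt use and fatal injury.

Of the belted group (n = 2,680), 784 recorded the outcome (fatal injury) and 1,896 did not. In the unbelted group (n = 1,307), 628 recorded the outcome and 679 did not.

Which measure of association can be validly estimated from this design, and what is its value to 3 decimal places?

0.447

From the description: a = 784, b = 1896, c = 628, d = 679.
This is a case-control study: participants were sampled on outcome status, so risks in the source population cannot be estimated directly — relative risk is not valid here. The odds ratio is the appropriate measure.
OR = (a·d)/(b·c) = (784 × 679) / (1896 × 628) = 532336 / 1190688 = 0.44708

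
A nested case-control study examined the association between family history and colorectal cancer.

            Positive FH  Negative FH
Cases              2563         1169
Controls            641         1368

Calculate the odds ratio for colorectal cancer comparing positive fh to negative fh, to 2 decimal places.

4.68

Reading the table with exposure as columns: a = 2563 (Positive FH, case), b = 641 (Positive FH, non-case), c = 1169 (Negative FH, case), d = 1368.
OR = (a·d)/(b·c) = (2563 × 1368) / (641 × 1169) = 3506184 / 749329 = 4.67910
The odds of colorectal cancer are about 4.68 times as high in the positive fh group.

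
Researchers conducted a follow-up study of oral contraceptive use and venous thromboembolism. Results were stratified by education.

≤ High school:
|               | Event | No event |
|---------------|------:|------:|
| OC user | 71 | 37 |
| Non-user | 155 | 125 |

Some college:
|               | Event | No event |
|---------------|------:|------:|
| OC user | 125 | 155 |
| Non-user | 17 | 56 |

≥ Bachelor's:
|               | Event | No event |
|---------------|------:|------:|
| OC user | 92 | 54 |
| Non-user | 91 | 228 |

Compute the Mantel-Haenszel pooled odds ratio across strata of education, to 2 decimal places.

OR_MH = Σ(aᵢdᵢ/nᵢ) / Σ(bᵢcᵢ/nᵢ), where nᵢ is the stratum total.
Stratum 1 (≤ High school): n = 388; a·d/n = 71·125/388 = 22.8737; b·c/n = 37·155/388 = 14.7809
Stratum 2 (Some college): n = 353; a·d/n = 125·56/353 = 19.8300; b·c/n = 155·17/353 = 7.4646
Stratum 3 (≥ Bachelor's): n = 465; a·d/n = 92·228/465 = 45.1097; b·c/n = 54·91/465 = 10.5677
OR_MH = (22.8737 + 19.8300 + 45.1097) / (14.7809 + 7.4646 + 10.5677) = 87.8134 / 32.8133 = 2.67616

2.68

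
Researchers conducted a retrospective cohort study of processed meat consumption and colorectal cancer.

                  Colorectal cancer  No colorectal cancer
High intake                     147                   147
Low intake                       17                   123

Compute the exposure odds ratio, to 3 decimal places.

Cells: a = 147, b = 147, c = 17, d = 123.
OR = (a·d)/(b·c) = (147 × 123) / (147 × 17) = 18081 / 2499 = 7.23529
The odds of colorectal cancer are about 7.24 times as high in the high intake group.

7.235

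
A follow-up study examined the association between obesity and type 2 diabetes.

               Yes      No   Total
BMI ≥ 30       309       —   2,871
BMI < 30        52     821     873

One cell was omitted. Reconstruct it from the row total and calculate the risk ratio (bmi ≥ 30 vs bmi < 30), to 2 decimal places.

1.81

The missing cell is in the exposed row: 2871 − 309 = 2562.
So a = 309, b = 2562, c = 52, d = 821.
RR = [a/(a+b)] / [c/(c+d)] = (309/2871) / (52/873) = 0.10763/0.05956 = 1.80691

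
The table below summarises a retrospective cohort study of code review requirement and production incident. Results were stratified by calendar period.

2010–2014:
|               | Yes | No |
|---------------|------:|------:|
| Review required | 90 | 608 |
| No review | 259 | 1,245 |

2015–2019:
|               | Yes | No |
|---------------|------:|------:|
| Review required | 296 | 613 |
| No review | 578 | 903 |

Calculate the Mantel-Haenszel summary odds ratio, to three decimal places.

0.740

OR_MH = Σ(aᵢdᵢ/nᵢ) / Σ(bᵢcᵢ/nᵢ), where nᵢ is the stratum total.
Stratum 1 (2010–2014): n = 2202; a·d/n = 90·1245/2202 = 50.8856; b·c/n = 608·259/2202 = 71.5132
Stratum 2 (2015–2019): n = 2390; a·d/n = 296·903/2390 = 111.8360; b·c/n = 613·578/2390 = 148.2485
OR_MH = (50.8856 + 111.8360) / (71.5132 + 148.2485) = 162.7215 / 219.7617 = 0.74045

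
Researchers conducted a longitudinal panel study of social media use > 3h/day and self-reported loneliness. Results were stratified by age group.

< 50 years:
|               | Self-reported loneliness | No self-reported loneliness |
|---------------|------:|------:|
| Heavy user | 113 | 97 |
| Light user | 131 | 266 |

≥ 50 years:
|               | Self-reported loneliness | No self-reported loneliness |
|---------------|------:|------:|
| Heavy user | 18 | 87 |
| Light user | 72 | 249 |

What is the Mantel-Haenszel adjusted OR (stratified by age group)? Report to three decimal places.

OR_MH = Σ(aᵢdᵢ/nᵢ) / Σ(bᵢcᵢ/nᵢ), where nᵢ is the stratum total.
Stratum 1 (< 50 years): n = 607; a·d/n = 113·266/607 = 49.5189; b·c/n = 97·131/607 = 20.9341
Stratum 2 (≥ 50 years): n = 426; a·d/n = 18·249/426 = 10.5211; b·c/n = 87·72/426 = 14.7042
OR_MH = (49.5189 + 10.5211) / (20.9341 + 14.7042) = 60.0401 / 35.6383 = 1.68471

1.685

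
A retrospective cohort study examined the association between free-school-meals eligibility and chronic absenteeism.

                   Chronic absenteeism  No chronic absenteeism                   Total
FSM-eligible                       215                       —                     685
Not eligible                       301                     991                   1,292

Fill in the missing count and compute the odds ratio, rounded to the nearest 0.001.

The missing cell is in the exposed row: 685 − 215 = 470.
So a = 215, b = 470, c = 301, d = 991.
OR = (a·d)/(b·c) = (215 × 991) / (470 × 301) = 213065 / 141470 = 1.50608

1.506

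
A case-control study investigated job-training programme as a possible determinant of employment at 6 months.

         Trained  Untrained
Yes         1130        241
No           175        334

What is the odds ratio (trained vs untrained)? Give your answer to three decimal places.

Reading the table with exposure as columns: a = 1130 (Trained, case), b = 175 (Trained, non-case), c = 241 (Untrained, case), d = 334.
OR = (a·d)/(b·c) = (1130 × 334) / (175 × 241) = 377420 / 42175 = 8.94890
The odds of employment at 6 months are about 8.95 times as high in the trained group.

8.949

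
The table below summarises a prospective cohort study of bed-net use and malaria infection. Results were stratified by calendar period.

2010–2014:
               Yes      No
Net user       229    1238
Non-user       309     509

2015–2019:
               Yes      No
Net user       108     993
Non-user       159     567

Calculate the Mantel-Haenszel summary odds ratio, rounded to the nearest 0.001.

OR_MH = Σ(aᵢdᵢ/nᵢ) / Σ(bᵢcᵢ/nᵢ), where nᵢ is the stratum total.
Stratum 1 (2010–2014): n = 2285; a·d/n = 229·509/2285 = 51.0114; b·c/n = 1238·309/2285 = 167.4144
Stratum 2 (2015–2019): n = 1827; a·d/n = 108·567/1827 = 33.5172; b·c/n = 993·159/1827 = 86.4187
OR_MH = (51.0114 + 33.5172) / (167.4144 + 86.4187) = 84.5286 / 253.8332 = 0.33301

0.333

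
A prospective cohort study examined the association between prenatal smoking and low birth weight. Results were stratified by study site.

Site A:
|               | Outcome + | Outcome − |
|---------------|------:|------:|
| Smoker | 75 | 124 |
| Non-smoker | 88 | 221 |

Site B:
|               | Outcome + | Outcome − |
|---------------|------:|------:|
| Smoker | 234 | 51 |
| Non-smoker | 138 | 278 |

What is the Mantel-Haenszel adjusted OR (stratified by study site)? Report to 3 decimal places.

3.979

OR_MH = Σ(aᵢdᵢ/nᵢ) / Σ(bᵢcᵢ/nᵢ), where nᵢ is the stratum total.
Stratum 1 (Site A): n = 508; a·d/n = 75·221/508 = 32.6280; b·c/n = 124·88/508 = 21.4803
Stratum 2 (Site B): n = 701; a·d/n = 234·278/701 = 92.7989; b·c/n = 51·138/701 = 10.0399
OR_MH = (32.6280 + 92.7989) / (21.4803 + 10.0399) = 125.4268 / 31.5203 = 3.97924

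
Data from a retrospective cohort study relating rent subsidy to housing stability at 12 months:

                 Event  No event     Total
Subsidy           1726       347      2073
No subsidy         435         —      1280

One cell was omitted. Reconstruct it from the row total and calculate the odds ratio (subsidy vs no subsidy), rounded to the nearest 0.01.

9.66

The missing cell is in the unexposed row: 1280 − 435 = 845.
So a = 1726, b = 347, c = 435, d = 845.
OR = (a·d)/(b·c) = (1726 × 845) / (347 × 435) = 1458470 / 150945 = 9.66226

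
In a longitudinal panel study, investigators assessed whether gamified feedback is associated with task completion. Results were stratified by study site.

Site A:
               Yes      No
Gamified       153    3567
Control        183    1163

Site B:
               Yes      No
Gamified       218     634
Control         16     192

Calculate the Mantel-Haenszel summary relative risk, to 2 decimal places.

0.57

RR_MH = Σ(aᵢ·n₀ᵢ/nᵢ) / Σ(cᵢ·n₁ᵢ/nᵢ), with n₁ᵢ = aᵢ+bᵢ (exposed), n₀ᵢ = cᵢ+dᵢ (unexposed), nᵢ = n₁ᵢ+n₀ᵢ.
Stratum 1 (Site A): n₁ = 3720, n₀ = 1346, n = 5066; a·n₀/n = 153·1346/5066 = 40.6510; c·n₁/n = 183·3720/5066 = 134.3782
Stratum 2 (Site B): n₁ = 852, n₀ = 208, n = 1060; a·n₀/n = 218·208/1060 = 42.7774; c·n₁/n = 16·852/1060 = 12.8604
RR_MH = (40.6510 + 42.7774) / (134.3782 + 12.8604) = 83.4284 / 147.2386 = 0.56662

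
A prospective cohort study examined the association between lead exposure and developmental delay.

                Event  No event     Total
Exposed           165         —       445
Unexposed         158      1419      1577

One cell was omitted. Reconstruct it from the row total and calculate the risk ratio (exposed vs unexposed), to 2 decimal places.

The missing cell is in the exposed row: 445 − 165 = 280.
So a = 165, b = 280, c = 158, d = 1419.
RR = [a/(a+b)] / [c/(c+d)] = (165/445) / (158/1577) = 0.37079/0.10019 = 3.70082

3.70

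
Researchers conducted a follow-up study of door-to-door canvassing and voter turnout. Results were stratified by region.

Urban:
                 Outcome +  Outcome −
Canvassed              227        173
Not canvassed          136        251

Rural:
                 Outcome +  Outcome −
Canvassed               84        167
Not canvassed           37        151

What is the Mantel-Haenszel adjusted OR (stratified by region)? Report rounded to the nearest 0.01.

OR_MH = Σ(aᵢdᵢ/nᵢ) / Σ(bᵢcᵢ/nᵢ), where nᵢ is the stratum total.
Stratum 1 (Urban): n = 787; a·d/n = 227·251/787 = 72.3977; b·c/n = 173·136/787 = 29.8958
Stratum 2 (Rural): n = 439; a·d/n = 84·151/439 = 28.8929; b·c/n = 167·37/439 = 14.0752
OR_MH = (72.3977 + 28.8929) / (29.8958 + 14.0752) = 101.2907 / 43.9710 = 2.30358

2.30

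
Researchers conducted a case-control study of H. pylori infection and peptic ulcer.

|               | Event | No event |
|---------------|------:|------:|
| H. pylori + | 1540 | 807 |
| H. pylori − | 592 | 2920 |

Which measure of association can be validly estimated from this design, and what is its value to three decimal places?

Cells: a = 1540, b = 807, c = 592, d = 2920.
This is a case-control study: participants were sampled on outcome status, so risks in the source population cannot be estimated directly — relative risk is not valid here. The odds ratio is the appropriate measure.
OR = (a·d)/(b·c) = (1540 × 2920) / (807 × 592) = 4496800 / 477744 = 9.41257

9.413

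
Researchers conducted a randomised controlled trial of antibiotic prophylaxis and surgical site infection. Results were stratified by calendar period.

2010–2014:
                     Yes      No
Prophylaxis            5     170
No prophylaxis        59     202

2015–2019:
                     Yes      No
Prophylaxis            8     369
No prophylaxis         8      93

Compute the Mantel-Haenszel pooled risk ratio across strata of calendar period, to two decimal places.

0.16

RR_MH = Σ(aᵢ·n₀ᵢ/nᵢ) / Σ(cᵢ·n₁ᵢ/nᵢ), with n₁ᵢ = aᵢ+bᵢ (exposed), n₀ᵢ = cᵢ+dᵢ (unexposed), nᵢ = n₁ᵢ+n₀ᵢ.
Stratum 1 (2010–2014): n₁ = 175, n₀ = 261, n = 436; a·n₀/n = 5·261/436 = 2.9931; c·n₁/n = 59·175/436 = 23.6812
Stratum 2 (2015–2019): n₁ = 377, n₀ = 101, n = 478; a·n₀/n = 8·101/478 = 1.6904; c·n₁/n = 8·377/478 = 6.3096
RR_MH = (2.9931 + 1.6904) / (23.6812 + 6.3096) = 4.6835 / 29.9908 = 0.15616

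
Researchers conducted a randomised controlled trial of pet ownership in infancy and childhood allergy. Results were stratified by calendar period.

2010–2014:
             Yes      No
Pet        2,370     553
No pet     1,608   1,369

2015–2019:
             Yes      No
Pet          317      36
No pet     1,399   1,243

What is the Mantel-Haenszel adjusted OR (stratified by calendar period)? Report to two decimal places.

OR_MH = Σ(aᵢdᵢ/nᵢ) / Σ(bᵢcᵢ/nᵢ), where nᵢ is the stratum total.
Stratum 1 (2010–2014): n = 5900; a·d/n = 2370·1369/5900 = 549.9203; b·c/n = 553·1608/5900 = 150.7159
Stratum 2 (2015–2019): n = 2995; a·d/n = 317·1243/2995 = 131.5629; b·c/n = 36·1399/2995 = 16.8160
OR_MH = (549.9203 + 131.5629) / (150.7159 + 16.8160) = 681.4833 / 167.5320 = 4.06778

4.07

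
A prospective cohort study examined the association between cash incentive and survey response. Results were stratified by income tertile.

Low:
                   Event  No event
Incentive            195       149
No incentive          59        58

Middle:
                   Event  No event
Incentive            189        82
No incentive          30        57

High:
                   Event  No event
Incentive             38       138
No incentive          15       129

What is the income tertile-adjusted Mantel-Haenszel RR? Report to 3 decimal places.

RR_MH = Σ(aᵢ·n₀ᵢ/nᵢ) / Σ(cᵢ·n₁ᵢ/nᵢ), with n₁ᵢ = aᵢ+bᵢ (exposed), n₀ᵢ = cᵢ+dᵢ (unexposed), nᵢ = n₁ᵢ+n₀ᵢ.
Stratum 1 (Low): n₁ = 344, n₀ = 117, n = 461; a·n₀/n = 195·117/461 = 49.4902; c·n₁/n = 59·344/461 = 44.0260
Stratum 2 (Middle): n₁ = 271, n₀ = 87, n = 358; a·n₀/n = 189·87/358 = 45.9302; c·n₁/n = 30·271/358 = 22.7095
Stratum 3 (High): n₁ = 176, n₀ = 144, n = 320; a·n₀/n = 38·144/320 = 17.1000; c·n₁/n = 15·176/320 = 8.2500
RR_MH = (49.4902 + 45.9302 + 17.1000) / (44.0260 + 22.7095 + 8.2500) = 112.5204 / 74.9855 = 1.50056

1.501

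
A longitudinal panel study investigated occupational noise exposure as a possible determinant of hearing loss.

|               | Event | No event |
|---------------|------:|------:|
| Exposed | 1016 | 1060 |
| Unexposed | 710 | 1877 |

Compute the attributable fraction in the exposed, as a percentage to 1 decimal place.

43.9

Cells: a = 1016, b = 1060, c = 710, d = 1877.
Risk in exposed = 1016/2076 = 0.48940; risk in unexposed = 710/2587 = 0.27445.
RR = 0.48940/0.27445 = 1.78322
AR% = (RR − 1)/RR × 100 = (1.78322 − 1)/1.78322 × 100 = 43.9216%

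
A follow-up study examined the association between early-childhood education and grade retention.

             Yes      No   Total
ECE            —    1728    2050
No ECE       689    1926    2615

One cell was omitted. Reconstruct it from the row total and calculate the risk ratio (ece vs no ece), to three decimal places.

0.596

The missing cell is in the exposed row: 2050 − 1728 = 322.
So a = 322, b = 1728, c = 689, d = 1926.
RR = [a/(a+b)] / [c/(c+d)] = (322/2050) / (689/2615) = 0.15707/0.26348 = 0.59615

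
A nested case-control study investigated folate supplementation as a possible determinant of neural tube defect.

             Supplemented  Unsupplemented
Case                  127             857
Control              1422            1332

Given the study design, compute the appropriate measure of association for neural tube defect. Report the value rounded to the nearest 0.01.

Reading the table with exposure as columns: a = 127 (Supplemented, case), b = 1422 (Supplemented, non-case), c = 857 (Unsupplemented, case), d = 1332.
This is a nested case-control study: participants were sampled on outcome status, so risks in the source population cannot be estimated directly — relative risk is not valid here. The odds ratio is the appropriate measure.
OR = (a·d)/(b·c) = (127 × 1332) / (1422 × 857) = 169164 / 1218654 = 0.13881

0.14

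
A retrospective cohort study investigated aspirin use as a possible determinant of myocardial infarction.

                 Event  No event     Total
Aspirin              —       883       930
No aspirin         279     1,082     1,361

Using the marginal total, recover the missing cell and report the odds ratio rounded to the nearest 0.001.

0.206

The missing cell is in the exposed row: 930 − 883 = 47.
So a = 47, b = 883, c = 279, d = 1082.
OR = (a·d)/(b·c) = (47 × 1082) / (883 × 279) = 50854 / 246357 = 0.20642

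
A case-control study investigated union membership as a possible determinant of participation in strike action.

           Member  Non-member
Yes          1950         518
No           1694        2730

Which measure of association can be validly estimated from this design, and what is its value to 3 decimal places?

6.067

Reading the table with exposure as columns: a = 1950 (Member, case), b = 1694 (Member, non-case), c = 518 (Non-member, case), d = 2730.
This is a case-control study: participants were sampled on outcome status, so risks in the source population cannot be estimated directly — relative risk is not valid here. The odds ratio is the appropriate measure.
OR = (a·d)/(b·c) = (1950 × 2730) / (1694 × 518) = 5323500 / 877492 = 6.06672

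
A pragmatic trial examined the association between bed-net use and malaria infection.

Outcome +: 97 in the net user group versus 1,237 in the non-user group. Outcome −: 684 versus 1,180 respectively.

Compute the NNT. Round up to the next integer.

Risk in treated group = 97/781 = 0.12420; risk in control = 1237/2417 = 0.51179.
Absolute risk reduction = 0.51179 − 0.12420 = 0.38759
NNT = 1 / ARR = 1 / 0.38759 = 2.580 → round up → 3

3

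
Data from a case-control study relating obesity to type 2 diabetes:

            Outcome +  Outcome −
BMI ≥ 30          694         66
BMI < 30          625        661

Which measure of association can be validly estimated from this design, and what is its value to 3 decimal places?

Cells: a = 694, b = 66, c = 625, d = 661.
This is a case-control study: participants were sampled on outcome status, so risks in the source population cannot be estimated directly — relative risk is not valid here. The odds ratio is the appropriate measure.
OR = (a·d)/(b·c) = (694 × 661) / (66 × 625) = 458734 / 41250 = 11.12082

11.121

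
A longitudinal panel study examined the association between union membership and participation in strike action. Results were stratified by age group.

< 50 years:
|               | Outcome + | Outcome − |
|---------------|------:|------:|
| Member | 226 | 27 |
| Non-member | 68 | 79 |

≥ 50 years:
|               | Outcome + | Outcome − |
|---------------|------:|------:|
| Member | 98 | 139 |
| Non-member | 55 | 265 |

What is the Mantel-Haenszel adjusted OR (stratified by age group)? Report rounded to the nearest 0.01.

4.98

OR_MH = Σ(aᵢdᵢ/nᵢ) / Σ(bᵢcᵢ/nᵢ), where nᵢ is the stratum total.
Stratum 1 (< 50 years): n = 400; a·d/n = 226·79/400 = 44.6350; b·c/n = 27·68/400 = 4.5900
Stratum 2 (≥ 50 years): n = 557; a·d/n = 98·265/557 = 46.6248; b·c/n = 139·55/557 = 13.7253
OR_MH = (44.6350 + 46.6248) / (4.5900 + 13.7253) = 91.2598 / 18.3153 = 4.98270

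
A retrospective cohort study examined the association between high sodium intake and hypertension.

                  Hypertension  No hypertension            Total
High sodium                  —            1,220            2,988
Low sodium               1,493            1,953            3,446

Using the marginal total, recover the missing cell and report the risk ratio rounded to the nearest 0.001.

The missing cell is in the exposed row: 2988 − 1220 = 1768.
So a = 1768, b = 1220, c = 1493, d = 1953.
RR = [a/(a+b)] / [c/(c+d)] = (1768/2988) / (1493/3446) = 0.59170/0.43326 = 1.36571

1.366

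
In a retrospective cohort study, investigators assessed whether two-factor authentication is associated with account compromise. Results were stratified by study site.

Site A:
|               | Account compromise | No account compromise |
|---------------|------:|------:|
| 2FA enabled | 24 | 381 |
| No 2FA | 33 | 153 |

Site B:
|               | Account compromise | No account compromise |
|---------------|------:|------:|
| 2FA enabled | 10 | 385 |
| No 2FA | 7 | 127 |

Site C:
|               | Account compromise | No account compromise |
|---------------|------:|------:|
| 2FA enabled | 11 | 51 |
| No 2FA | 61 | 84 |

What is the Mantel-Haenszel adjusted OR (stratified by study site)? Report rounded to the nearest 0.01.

0.32

OR_MH = Σ(aᵢdᵢ/nᵢ) / Σ(bᵢcᵢ/nᵢ), where nᵢ is the stratum total.
Stratum 1 (Site A): n = 591; a·d/n = 24·153/591 = 6.2132; b·c/n = 381·33/591 = 21.2741
Stratum 2 (Site B): n = 529; a·d/n = 10·127/529 = 2.4008; b·c/n = 385·7/529 = 5.0945
Stratum 3 (Site C): n = 207; a·d/n = 11·84/207 = 4.4638; b·c/n = 51·61/207 = 15.0290
OR_MH = (6.2132 + 2.4008 + 4.4638) / (21.2741 + 5.0945 + 15.0290) = 13.0777 / 41.3976 = 0.31591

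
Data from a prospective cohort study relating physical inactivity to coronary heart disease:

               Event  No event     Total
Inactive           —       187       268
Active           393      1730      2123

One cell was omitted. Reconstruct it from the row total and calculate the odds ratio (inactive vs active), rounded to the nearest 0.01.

The missing cell is in the exposed row: 268 − 187 = 81.
So a = 81, b = 187, c = 393, d = 1730.
OR = (a·d)/(b·c) = (81 × 1730) / (187 × 393) = 140130 / 73491 = 1.90676

1.91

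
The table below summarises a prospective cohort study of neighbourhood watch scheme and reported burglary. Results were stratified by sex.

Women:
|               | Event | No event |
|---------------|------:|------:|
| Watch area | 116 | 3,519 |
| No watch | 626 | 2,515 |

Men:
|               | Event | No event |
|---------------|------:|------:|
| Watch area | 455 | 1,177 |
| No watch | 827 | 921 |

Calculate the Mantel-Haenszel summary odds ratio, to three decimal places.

0.272

OR_MH = Σ(aᵢdᵢ/nᵢ) / Σ(bᵢcᵢ/nᵢ), where nᵢ is the stratum total.
Stratum 1 (Women): n = 6776; a·d/n = 116·2515/6776 = 43.0549; b·c/n = 3519·626/6776 = 325.1024
Stratum 2 (Men): n = 3380; a·d/n = 455·921/3380 = 123.9808; b·c/n = 1177·827/3380 = 287.9820
OR_MH = (43.0549 + 123.9808) / (325.1024 + 287.9820) = 167.0357 / 613.0844 = 0.27245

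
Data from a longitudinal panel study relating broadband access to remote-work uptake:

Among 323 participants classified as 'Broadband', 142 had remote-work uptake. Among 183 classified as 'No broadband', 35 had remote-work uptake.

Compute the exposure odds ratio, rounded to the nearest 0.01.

3.32

From the description: a = 142, b = 181, c = 35, d = 148.
OR = (a·d)/(b·c) = (142 × 148) / (181 × 35) = 21016 / 6335 = 3.31744
The odds of remote-work uptake are about 3.32 times as high in the broadband group.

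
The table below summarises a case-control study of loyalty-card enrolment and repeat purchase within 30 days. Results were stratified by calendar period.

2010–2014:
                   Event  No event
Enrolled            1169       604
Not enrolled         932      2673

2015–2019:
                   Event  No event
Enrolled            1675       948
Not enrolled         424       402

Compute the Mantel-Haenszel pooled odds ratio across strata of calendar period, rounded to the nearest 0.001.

3.509

OR_MH = Σ(aᵢdᵢ/nᵢ) / Σ(bᵢcᵢ/nᵢ), where nᵢ is the stratum total.
Stratum 1 (2010–2014): n = 5378; a·d/n = 1169·2673/5378 = 581.0221; b·c/n = 604·932/5378 = 104.6724
Stratum 2 (2015–2019): n = 3449; a·d/n = 1675·402/3449 = 195.2305; b·c/n = 948·424/3449 = 116.5416
OR_MH = (581.0221 + 195.2305) / (104.6724 + 116.5416) = 776.2526 / 221.2140 = 3.50906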